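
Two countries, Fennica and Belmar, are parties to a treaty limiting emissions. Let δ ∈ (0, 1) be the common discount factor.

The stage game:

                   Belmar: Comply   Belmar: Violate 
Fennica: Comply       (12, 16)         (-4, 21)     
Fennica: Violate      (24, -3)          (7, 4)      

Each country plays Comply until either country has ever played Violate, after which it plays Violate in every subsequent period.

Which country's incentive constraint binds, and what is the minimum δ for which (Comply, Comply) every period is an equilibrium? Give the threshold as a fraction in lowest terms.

Fennica; δ ≥ 12/17

For Fennica: deviation gain 24−12 = 12, per-period punishment loss 12−7 = 5. IC gives δ ≥ 12/17.
For Belmar: gain 5, loss 12 per period, so δ ≥ 5/17.
The tighter constraint is Fennica's, so cooperation needs δ ≥ 12/17.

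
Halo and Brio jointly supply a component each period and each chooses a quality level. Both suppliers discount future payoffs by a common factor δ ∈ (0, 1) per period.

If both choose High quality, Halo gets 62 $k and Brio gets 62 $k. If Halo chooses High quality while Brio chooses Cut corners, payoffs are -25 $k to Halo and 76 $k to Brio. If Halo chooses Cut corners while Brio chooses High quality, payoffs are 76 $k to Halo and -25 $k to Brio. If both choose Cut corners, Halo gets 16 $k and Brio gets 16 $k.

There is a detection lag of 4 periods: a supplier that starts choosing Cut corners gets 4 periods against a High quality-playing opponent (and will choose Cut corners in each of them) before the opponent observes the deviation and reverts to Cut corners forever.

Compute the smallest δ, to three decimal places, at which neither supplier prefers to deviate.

The best deviation is to choose Cut corners for all 4 undetected periods, earning 76 each, then 16 forever once detected.
Deviation value: 76(1−δ^4)/(1−δ) + 16δ^4/(1−δ); cooperation value: 62/(1−δ).
IC: 62 ≥ 76(1−δ^4) + 16δ^4 = 76 − 60δ^4.
So δ^4 ≥ 14/60 = 7/30, giving δ ≥ (7/30)^(1/4) ≈ 0.695.

0.695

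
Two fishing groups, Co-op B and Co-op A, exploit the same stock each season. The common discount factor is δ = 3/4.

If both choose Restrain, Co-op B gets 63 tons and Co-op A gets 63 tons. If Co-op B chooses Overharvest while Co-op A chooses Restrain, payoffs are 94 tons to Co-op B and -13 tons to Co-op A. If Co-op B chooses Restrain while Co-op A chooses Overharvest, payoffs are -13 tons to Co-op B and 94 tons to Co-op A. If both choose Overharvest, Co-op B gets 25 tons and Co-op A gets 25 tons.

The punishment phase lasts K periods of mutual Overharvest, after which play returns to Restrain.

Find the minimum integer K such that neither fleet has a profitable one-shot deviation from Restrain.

2

No profitable deviation requires (63−25)(δ+…+δ^K) ≥ 94−63, i.e. δ+…+δ^K ≥ 31/38 ≈ 0.8158.
With δ = 3/4, the partial sums are K=1: 0.7500, K=2: 1.3125.
K = 2 is the first length at which the sum reaches 0.8158.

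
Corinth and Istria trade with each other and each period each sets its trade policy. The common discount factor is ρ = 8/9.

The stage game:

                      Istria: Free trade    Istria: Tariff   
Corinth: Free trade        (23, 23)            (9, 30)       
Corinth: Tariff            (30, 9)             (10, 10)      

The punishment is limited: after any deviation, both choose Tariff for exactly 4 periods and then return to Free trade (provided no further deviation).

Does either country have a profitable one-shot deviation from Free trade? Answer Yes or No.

No

IC: ρ+…+ρ^4 ≥ (30−23)/(23−10) = 7/13.
At ρ = 8/9: partial sum = 3.0056 ≥ 0.5385. Cooperation sustainable.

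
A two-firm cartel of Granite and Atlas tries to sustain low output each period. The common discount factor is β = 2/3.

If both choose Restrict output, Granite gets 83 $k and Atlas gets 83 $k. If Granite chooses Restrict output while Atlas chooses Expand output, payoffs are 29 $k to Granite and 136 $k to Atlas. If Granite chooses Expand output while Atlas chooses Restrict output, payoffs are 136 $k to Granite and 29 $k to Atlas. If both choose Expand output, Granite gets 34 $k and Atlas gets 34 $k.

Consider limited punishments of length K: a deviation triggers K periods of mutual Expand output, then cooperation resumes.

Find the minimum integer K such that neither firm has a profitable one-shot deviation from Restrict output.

Need Σ_{k=1}^{K} β^k ≥ (136−83)/(83−34) = 1.0816 at β = 2/3.
At K = 1 the sum is 0.6667 < 1.0816; at K = 2 it is 1.1111 ≥ 1.0816.
So the minimum punishment length is K = 2.

2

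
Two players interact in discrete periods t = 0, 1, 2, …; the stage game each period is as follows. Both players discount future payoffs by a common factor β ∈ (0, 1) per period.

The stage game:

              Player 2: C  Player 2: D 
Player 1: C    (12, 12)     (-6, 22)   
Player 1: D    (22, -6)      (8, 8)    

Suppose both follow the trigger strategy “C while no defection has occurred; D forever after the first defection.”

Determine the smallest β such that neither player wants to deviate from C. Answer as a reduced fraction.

5/7

Under grim trigger the critical discount factor is (T−C)/(T−P) with T = 22, C = 12, P = 8.
β* = (22−12)/(22−8) = 10/14 = 5/7.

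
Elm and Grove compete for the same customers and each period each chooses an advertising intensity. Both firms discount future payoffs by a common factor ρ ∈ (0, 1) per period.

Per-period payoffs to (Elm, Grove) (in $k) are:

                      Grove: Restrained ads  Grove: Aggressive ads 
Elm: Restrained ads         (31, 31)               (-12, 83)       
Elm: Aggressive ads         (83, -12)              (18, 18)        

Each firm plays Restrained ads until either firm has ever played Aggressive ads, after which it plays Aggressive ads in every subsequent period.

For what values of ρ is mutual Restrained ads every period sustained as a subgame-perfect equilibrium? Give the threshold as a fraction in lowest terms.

4/5

31/(1−ρ) ≥ 83 + 18ρ/(1−ρ)
31 ≥ 83 − 65ρ
ρ ≥ 52/65 = 4/5.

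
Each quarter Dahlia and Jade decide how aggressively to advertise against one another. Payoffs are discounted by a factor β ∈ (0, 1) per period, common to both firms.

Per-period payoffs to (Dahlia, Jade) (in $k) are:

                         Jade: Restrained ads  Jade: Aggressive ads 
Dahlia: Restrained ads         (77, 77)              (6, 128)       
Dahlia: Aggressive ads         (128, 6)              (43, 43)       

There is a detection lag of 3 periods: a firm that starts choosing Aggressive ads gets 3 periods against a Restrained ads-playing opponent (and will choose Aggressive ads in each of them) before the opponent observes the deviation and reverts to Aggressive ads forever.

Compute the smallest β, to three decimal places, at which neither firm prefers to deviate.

Deviating for the 3 undetected periods gains 128−77 = 51 per period over cooperation, then loses 77−43 = 34 per period forever once punishment starts.
Gain: 51(1 + β + … + β^2); loss: 34·β^3/(1−β).
No profitable deviation ⇔ 51(1−β^3) ≤ 34·β^3, i.e. β^3 ≥ 51/(51+34) = 3/5.
Hence β ≥ (3/5)^(1/3) ≈ 0.843.

0.843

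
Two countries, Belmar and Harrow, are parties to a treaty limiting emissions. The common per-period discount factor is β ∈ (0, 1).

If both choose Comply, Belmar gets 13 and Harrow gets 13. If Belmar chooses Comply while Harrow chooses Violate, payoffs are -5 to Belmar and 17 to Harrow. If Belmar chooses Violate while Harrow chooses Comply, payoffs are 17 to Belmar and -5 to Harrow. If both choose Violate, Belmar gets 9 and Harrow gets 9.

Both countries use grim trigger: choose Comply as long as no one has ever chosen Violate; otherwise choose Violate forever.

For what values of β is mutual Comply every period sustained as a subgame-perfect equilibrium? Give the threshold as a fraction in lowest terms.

One-period gain from deviating is 17 − 13 = 4. The loss is 13 − 9 = 4 in every subsequent period, with present value 4·β/(1−β).
Deviation is unprofitable when 4·β/(1−β) ≥ 4, i.e. β/(1−β) ≥ 1.
Equivalently β ≥ 4/(4+4) = 1/2.

1/2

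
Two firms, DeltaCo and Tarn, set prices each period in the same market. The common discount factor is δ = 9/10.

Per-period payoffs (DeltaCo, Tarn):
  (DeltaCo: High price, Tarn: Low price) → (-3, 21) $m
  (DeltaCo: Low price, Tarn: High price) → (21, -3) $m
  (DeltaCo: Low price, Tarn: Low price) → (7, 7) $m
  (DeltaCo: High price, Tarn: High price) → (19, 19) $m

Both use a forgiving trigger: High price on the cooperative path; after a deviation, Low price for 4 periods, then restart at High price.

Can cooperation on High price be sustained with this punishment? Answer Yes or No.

A one-shot deviation gives 21 now, then 7 for 4 periods, then back to 19.
Gain from deviating: (21−19) today; loss: (19−7) in each of the next 4 periods.
No-deviation condition: (19−7)(δ+…+δ^4) ≥ 21−19, i.e. δ+…+δ^4 ≥ 1/6.
At δ = 9/10: δ+…+δ^4 = 3.0951 ≥ 0.1667.
So cooperation is sustainable.

Yes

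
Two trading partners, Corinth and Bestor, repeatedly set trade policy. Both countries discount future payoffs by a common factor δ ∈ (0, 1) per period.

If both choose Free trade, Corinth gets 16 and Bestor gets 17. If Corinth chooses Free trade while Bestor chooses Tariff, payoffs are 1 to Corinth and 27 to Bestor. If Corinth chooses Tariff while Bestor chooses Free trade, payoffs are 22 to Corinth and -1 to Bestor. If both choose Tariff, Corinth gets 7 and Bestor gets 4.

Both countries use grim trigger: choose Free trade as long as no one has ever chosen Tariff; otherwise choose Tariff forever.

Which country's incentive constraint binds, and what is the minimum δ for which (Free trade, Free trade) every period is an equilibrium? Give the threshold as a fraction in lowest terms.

Bestor; δ ≥ 10/23

For Corinth: deviation gain 22−16 = 6, per-period punishment loss 16−7 = 9. IC gives δ ≥ 6/15 = 2/5.
For Bestor: gain 10, loss 13 per period, so δ ≥ 10/23.
The tighter constraint is Bestor's, so cooperation needs δ ≥ 10/23.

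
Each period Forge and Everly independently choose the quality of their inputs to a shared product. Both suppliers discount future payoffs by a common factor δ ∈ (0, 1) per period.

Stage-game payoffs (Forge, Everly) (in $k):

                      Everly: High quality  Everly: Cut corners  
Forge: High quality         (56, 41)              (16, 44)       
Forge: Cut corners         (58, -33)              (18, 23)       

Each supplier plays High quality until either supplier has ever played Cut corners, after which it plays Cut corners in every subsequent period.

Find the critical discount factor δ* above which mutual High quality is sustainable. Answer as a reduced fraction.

1/7

Forge's threshold: (58−56)/(58−18) = 1/20.
Everly's threshold: (44−41)/(44−23) = 1/7.
1/20 < 1/7, so Everly binds and δ* = 1/7.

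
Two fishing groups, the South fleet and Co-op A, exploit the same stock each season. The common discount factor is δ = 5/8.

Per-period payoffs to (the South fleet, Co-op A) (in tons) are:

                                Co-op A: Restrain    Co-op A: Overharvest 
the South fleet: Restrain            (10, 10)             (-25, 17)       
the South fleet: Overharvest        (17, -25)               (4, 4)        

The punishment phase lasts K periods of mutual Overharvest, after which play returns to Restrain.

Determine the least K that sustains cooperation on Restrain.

IC: δ(1−δ^K)/(1−δ) ≥ (17−10)/(10−4) = 7/6.
With δ = 5/8: need 1 − δ^K ≥ 7/6·(1−5/8)/(5/8), i.e. δ^K ≤ 0.3000.
Since (5/8)^2 = 0.3906 and (5/8)^3 = 0.2441, the smallest such K is 3.

3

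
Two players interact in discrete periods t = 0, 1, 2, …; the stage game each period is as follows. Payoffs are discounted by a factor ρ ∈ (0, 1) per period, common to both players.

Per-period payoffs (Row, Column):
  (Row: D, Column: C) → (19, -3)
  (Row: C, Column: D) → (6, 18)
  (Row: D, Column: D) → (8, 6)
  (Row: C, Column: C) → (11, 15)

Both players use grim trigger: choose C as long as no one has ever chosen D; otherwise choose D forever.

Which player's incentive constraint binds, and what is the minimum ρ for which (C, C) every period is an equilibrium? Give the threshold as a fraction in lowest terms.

Row; ρ ≥ 8/11

Row's threshold: (19−11)/(19−8) = 8/11.
Column's threshold: (18−15)/(18−6) = 1/4.
8/11 > 1/4, so Row binds and ρ* = 8/11.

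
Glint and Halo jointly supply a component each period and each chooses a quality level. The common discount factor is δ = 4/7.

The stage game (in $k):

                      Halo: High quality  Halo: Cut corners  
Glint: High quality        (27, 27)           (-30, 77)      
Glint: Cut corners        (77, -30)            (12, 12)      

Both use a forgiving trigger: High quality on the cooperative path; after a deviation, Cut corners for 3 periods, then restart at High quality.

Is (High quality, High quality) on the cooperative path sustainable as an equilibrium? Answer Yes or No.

No

IC: δ+…+δ^3 ≥ (77−27)/(27−12) = 10/3.
At δ = 4/7: partial sum = 1.0845 < 3.3333. Cooperation not sustainable.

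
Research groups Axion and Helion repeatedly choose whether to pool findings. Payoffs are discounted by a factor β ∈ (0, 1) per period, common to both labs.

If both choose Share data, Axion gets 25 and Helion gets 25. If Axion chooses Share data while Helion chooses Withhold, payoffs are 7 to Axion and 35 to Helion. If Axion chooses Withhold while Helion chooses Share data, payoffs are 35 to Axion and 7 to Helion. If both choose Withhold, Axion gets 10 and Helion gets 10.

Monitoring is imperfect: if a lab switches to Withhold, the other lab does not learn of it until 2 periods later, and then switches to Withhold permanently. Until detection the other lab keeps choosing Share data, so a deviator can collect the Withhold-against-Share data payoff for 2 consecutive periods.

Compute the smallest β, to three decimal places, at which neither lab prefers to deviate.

0.632

The best deviation is to choose Withhold for all 2 undetected periods, earning 35 each, then 10 forever once detected.
Deviation value: 35(1−β^2)/(1−β) + 10β^2/(1−β); cooperation value: 25/(1−β).
IC: 25 ≥ 35(1−β^2) + 10β^2 = 35 − 25β^2.
So β^2 ≥ 10/25 = 2/5, giving β ≥ (2/5)^(1/2) ≈ 0.632.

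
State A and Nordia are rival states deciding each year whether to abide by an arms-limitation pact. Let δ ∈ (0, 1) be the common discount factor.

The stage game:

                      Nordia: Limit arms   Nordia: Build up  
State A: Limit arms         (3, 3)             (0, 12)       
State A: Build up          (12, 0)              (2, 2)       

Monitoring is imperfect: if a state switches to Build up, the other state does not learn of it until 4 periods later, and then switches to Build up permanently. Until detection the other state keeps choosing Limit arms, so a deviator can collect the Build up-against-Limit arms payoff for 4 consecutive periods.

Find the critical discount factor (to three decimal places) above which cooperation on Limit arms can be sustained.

The best deviation is to choose Build up for all 4 undetected periods, earning 12 each, then 2 forever once detected.
Deviation value: 12(1−δ^4)/(1−δ) + 2δ^4/(1−δ); cooperation value: 3/(1−δ).
IC: 3 ≥ 12(1−δ^4) + 2δ^4 = 12 − 10δ^4.
So δ^4 ≥ 9/10, giving δ ≥ (9/10)^(1/4) ≈ 0.974.

0.974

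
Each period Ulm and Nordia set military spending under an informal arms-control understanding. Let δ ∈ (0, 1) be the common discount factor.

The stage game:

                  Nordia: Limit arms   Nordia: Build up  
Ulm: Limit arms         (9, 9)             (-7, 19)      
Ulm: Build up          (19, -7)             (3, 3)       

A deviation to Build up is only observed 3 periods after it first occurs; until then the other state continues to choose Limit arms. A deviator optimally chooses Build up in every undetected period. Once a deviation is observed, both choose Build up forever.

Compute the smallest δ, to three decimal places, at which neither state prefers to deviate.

0.855

A deviator earns 19 for 3 periods, then 3 forever; cooperating earns 9 forever. Multiplying the IC by (1−δ):
9 ≥ 19(1−δ^3) + 3δ^3, so 16·δ^3 ≥ 10 and δ^3 ≥ 5/8.
δ ≥ (5/8)^(1/3) ≈ 0.855.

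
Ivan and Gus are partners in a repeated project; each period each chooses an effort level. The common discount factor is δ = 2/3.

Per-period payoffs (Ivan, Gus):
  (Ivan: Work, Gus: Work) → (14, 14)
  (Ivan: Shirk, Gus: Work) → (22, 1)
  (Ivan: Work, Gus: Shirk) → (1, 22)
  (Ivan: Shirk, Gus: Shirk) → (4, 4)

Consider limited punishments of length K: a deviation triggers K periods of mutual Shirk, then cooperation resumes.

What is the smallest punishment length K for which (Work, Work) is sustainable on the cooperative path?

2

No profitable deviation requires (14−4)(δ+…+δ^K) ≥ 22−14, i.e. δ+…+δ^K ≥ 4/5 ≈ 0.8000.
With δ = 2/3, the partial sums are K=1: 0.6667, K=2: 1.1111.
K = 2 is the first length at which the sum reaches 0.8000.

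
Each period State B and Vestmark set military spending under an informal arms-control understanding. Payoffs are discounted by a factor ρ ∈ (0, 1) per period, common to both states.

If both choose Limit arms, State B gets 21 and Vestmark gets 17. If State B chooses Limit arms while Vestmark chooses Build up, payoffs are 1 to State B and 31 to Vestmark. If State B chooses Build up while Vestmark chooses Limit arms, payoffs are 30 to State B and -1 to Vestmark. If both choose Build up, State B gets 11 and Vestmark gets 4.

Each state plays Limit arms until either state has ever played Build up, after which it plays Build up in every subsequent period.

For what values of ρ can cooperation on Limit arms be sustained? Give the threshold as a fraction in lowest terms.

For State B: deviation gain 30−21 = 9, per-period punishment loss 21−11 = 10. IC gives ρ ≥ 9/19.
For Vestmark: gain 14, loss 13 per period, so ρ ≥ 14/27.
The tighter constraint is Vestmark's, so cooperation needs ρ ≥ 14/27.

14/27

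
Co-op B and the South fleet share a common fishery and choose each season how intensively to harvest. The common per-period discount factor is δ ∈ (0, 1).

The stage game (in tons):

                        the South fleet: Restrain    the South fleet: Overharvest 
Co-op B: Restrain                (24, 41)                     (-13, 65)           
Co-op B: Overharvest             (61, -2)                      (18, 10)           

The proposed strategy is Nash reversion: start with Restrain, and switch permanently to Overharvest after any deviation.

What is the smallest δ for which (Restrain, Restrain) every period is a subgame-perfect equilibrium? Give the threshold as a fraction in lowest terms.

37/43

For Co-op B: deviation gain 61−24 = 37, per-period punishment loss 24−18 = 6. IC gives δ ≥ 37/43.
For the South fleet: gain 24, loss 31 per period, so δ ≥ 24/55.
The tighter constraint is Co-op B's, so cooperation needs δ ≥ 37/43.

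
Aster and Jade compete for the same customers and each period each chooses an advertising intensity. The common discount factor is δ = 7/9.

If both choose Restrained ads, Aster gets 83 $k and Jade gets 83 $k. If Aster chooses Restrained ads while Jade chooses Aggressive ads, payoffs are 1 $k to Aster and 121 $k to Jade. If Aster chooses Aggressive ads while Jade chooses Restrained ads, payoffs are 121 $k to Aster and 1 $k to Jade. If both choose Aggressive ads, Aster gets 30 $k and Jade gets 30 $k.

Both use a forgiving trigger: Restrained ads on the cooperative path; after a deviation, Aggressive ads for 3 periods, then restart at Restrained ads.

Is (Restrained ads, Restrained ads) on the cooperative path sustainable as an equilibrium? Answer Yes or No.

Yes

A one-shot deviation gives 121 now, then 30 for 3 periods, then back to 83.
Gain from deviating: (121−83) today; loss: (83−30) in each of the next 3 periods.
No-deviation condition: (83−30)(δ+…+δ^3) ≥ 121−83, i.e. δ+…+δ^3 ≥ 38/53.
At δ = 7/9: δ+…+δ^3 = 1.8532 ≥ 0.7170.
So cooperation is sustainable.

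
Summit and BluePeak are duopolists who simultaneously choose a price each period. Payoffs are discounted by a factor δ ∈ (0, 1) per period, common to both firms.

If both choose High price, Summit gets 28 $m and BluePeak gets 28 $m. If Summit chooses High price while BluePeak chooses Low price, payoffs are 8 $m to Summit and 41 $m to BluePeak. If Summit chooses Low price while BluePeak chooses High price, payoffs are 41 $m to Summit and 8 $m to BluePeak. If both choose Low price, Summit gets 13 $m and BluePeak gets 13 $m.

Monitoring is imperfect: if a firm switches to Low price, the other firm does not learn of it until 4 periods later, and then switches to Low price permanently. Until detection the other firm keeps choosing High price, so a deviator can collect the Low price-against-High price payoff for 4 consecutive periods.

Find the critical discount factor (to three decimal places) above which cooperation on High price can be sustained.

A deviator earns 41 for 4 periods, then 13 forever; cooperating earns 28 forever. Multiplying the IC by (1−δ):
28 ≥ 41(1−δ^4) + 13δ^4, so 28·δ^4 ≥ 13 and δ^4 ≥ 13/28.
δ ≥ (13/28)^(1/4) ≈ 0.825.

0.825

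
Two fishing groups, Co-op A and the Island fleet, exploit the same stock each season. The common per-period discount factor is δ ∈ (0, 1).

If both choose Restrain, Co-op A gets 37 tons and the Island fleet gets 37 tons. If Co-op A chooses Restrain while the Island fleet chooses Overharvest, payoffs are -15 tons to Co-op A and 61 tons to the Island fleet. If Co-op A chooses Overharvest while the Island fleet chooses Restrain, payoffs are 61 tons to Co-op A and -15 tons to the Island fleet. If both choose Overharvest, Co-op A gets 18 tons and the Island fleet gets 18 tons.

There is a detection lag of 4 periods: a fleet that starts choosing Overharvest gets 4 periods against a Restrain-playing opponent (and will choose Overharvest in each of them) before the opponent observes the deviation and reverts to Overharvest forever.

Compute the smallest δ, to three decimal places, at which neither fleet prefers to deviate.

Deviating for the 4 undetected periods gains 61−37 = 24 per period over cooperation, then loses 37−18 = 19 per period forever once punishment starts.
Gain: 24(1 + δ + … + δ^3); loss: 19·δ^4/(1−δ).
No profitable deviation ⇔ 24(1−δ^4) ≤ 19·δ^4, i.e. δ^4 ≥ 24/(24+19) = 24/43.
Hence δ ≥ (24/43)^(1/4) ≈ 0.864.

0.864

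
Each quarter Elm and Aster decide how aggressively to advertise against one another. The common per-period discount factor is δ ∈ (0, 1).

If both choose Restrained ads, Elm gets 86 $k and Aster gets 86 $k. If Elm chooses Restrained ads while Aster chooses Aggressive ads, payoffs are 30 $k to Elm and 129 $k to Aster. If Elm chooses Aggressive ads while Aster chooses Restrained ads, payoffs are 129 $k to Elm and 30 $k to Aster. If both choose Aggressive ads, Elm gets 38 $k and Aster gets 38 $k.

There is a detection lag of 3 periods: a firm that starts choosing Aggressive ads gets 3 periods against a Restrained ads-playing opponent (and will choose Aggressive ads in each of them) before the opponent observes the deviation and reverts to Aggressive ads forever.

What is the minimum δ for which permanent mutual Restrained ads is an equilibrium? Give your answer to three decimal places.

A deviator earns 129 for 3 periods, then 38 forever; cooperating earns 86 forever. Multiplying the IC by (1−δ):
86 ≥ 129(1−δ^3) + 38δ^3, so 91·δ^3 ≥ 43 and δ^3 ≥ 43/91.
δ ≥ (43/91)^(1/3) ≈ 0.779.

0.779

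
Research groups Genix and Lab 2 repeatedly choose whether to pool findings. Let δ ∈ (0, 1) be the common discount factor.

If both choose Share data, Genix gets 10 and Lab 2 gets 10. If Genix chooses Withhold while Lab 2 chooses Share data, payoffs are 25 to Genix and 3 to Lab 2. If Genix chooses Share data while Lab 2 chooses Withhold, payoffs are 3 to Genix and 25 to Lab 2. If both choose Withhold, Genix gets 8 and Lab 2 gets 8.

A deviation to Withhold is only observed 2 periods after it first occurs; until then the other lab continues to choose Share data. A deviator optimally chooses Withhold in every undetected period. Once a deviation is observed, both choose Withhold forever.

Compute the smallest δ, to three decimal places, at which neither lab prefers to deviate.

0.939

Deviating for the 2 undetected periods gains 25−10 = 15 per period over cooperation, then loses 10−8 = 2 per period forever once punishment starts.
Gain: 15(1 + δ + … + δ^1); loss: 2·δ^2/(1−δ).
No profitable deviation ⇔ 15(1−δ^2) ≤ 2·δ^2, i.e. δ^2 ≥ 15/(15+2) = 15/17.
Hence δ ≥ (15/17)^(1/2) ≈ 0.939.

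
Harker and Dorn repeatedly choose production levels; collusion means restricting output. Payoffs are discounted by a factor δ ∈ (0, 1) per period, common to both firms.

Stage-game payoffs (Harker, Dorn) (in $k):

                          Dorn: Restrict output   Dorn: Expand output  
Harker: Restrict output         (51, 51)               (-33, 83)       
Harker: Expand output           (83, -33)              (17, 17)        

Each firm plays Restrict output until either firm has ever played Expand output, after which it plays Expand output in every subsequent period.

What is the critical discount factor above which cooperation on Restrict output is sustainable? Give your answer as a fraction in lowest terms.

16/33

Cooperation forever yields 51 each period: 51/(1−δ).
Deviating yields 83 once, then 17 forever: 83 + 17δ/(1−δ).
No profitable deviation requires 51/(1−δ) ≥ 83 + 17δ/(1−δ).
Multiplying by (1−δ): 51 ≥ 83(1−δ) + 17δ = 83 − 66δ.
So 66δ ≥ 32, i.e. δ ≥ 32/66 = 16/33.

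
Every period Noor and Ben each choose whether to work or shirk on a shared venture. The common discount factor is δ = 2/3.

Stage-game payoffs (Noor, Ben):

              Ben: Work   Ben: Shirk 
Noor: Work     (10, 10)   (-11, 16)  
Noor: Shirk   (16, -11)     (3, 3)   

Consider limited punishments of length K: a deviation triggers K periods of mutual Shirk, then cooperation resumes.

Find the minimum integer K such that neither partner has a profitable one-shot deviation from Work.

2

IC: δ(1−δ^K)/(1−δ) ≥ (16−10)/(10−3) = 6/7.
With δ = 2/3: need 1 − δ^K ≥ 6/7·(1−2/3)/(2/3), i.e. δ^K ≤ 0.5714.
Since (2/3)^1 = 0.6667 and (2/3)^2 = 0.4444, the smallest such K is 2.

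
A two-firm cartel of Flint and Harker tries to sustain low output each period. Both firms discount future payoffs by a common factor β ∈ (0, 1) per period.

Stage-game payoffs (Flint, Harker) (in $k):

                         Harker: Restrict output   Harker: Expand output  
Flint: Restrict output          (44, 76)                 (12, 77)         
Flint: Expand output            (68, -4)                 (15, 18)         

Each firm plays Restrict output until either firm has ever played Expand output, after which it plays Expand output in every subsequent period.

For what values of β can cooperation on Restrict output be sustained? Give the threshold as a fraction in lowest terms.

24/53

Flint: cooperation gives 44 each period; deviation gives 68 once then 15 forever.
  44/(1−β) ≥ 68 + 15β/(1−β) ⇒ β ≥ 24/53.
Harker: cooperation gives 76 each period; deviation gives 77 once then 18 forever.
  β ≥ 1/59.
Both must hold, so the binding constraint is Flint's: β ≥ 24/53.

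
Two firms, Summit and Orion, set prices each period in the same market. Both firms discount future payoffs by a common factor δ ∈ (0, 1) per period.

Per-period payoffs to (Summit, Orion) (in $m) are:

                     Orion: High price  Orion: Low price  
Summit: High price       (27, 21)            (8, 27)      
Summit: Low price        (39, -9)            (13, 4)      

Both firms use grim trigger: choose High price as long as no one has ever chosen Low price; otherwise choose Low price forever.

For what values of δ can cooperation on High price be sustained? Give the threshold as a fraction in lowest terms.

6/13

For Summit: deviation gain 39−27 = 12, per-period punishment loss 27−13 = 14. IC gives δ ≥ 12/26 = 6/13.
For Orion: gain 6, loss 17 per period, so δ ≥ 6/23.
The tighter constraint is Summit's, so cooperation needs δ ≥ 6/13.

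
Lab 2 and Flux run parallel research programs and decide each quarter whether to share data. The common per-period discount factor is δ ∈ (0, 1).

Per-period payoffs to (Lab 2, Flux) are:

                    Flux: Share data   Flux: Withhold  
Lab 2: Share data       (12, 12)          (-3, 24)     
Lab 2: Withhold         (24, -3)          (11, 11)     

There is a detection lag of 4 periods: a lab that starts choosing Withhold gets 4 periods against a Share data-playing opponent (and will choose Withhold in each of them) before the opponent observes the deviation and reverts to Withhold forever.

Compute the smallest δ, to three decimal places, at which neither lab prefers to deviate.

The best deviation is to choose Withhold for all 4 undetected periods, earning 24 each, then 11 forever once detected.
Deviation value: 24(1−δ^4)/(1−δ) + 11δ^4/(1−δ); cooperation value: 12/(1−δ).
IC: 12 ≥ 24(1−δ^4) + 11δ^4 = 24 − 13δ^4.
So δ^4 ≥ 12/13, giving δ ≥ (12/13)^(1/4) ≈ 0.980.

0.980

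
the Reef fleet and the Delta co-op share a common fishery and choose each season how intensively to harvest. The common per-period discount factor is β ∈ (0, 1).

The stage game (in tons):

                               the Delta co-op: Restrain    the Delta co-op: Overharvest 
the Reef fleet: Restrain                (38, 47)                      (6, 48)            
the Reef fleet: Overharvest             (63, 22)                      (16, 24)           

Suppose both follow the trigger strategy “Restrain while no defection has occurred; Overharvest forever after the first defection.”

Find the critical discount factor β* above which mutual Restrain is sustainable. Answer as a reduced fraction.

the Reef fleet's threshold: (63−38)/(63−16) = 25/47.
the Delta co-op's threshold: (48−47)/(48−24) = 1/24.
25/47 > 1/24, so the Reef fleet binds and β* = 25/47.

25/47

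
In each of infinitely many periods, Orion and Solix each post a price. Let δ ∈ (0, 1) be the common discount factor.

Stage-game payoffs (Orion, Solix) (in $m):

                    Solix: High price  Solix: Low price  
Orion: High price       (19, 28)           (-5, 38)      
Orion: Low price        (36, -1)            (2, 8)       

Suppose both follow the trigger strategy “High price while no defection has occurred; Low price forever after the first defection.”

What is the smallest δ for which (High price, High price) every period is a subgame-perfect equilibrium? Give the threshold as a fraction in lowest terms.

1/2

Orion's threshold: (36−19)/(36−2) = 1/2.
Solix's threshold: (38−28)/(38−8) = 1/3.
1/2 > 1/3, so Orion binds and δ* = 1/2.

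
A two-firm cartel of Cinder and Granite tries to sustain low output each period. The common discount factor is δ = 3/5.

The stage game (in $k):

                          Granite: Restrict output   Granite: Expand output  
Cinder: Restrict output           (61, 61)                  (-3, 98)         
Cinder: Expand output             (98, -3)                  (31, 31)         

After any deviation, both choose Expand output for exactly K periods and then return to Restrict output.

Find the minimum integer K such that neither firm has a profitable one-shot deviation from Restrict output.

4

IC: δ(1−δ^K)/(1−δ) ≥ (98−61)/(61−31) = 37/30.
With δ = 3/5: need 1 − δ^K ≥ 37/30·(1−3/5)/(3/5), i.e. δ^K ≤ 0.1778.
Since (3/5)^3 = 0.2160 and (3/5)^4 = 0.1296, the smallest such K is 4.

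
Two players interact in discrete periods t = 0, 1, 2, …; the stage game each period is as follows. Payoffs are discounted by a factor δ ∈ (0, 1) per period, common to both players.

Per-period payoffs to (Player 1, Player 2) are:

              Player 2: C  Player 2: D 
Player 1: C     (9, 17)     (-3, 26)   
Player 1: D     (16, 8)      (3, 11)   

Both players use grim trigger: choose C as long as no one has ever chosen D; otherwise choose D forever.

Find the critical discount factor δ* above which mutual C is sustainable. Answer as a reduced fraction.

3/5

Player 1's threshold: (16−9)/(16−3) = 7/13.
Player 2's threshold: (26−17)/(26−11) = 3/5.
7/13 < 3/5, so Player 2 binds and δ* = 3/5.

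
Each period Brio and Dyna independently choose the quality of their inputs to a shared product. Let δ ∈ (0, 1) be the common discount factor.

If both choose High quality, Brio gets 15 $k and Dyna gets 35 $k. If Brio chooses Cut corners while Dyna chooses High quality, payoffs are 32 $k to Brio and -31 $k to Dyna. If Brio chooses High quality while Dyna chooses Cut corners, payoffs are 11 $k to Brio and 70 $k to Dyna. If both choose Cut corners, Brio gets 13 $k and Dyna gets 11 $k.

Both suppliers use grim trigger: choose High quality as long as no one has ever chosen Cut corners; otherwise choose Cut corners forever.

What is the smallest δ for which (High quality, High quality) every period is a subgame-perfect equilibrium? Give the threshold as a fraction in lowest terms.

17/19

For Brio: deviation gain 32−15 = 17, per-period punishment loss 15−13 = 2. IC gives δ ≥ 17/19.
For Dyna: gain 35, loss 24 per period, so δ ≥ 35/59.
The tighter constraint is Brio's, so cooperation needs δ ≥ 17/19.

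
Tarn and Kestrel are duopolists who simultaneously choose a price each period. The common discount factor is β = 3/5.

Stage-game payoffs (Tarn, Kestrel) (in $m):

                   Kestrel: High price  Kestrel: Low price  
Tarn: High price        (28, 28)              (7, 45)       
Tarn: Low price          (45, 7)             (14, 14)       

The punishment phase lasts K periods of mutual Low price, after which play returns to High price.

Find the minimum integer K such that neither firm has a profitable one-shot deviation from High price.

No profitable deviation requires (28−14)(β+…+β^K) ≥ 45−28, i.e. β+…+β^K ≥ 17/14 ≈ 1.2143.
With β = 3/5, the partial sums are K=1: 0.6000, K=2: 0.9600, K=3: 1.1760, K=4: 1.3056.
K = 4 is the first length at which the sum reaches 1.2143.

4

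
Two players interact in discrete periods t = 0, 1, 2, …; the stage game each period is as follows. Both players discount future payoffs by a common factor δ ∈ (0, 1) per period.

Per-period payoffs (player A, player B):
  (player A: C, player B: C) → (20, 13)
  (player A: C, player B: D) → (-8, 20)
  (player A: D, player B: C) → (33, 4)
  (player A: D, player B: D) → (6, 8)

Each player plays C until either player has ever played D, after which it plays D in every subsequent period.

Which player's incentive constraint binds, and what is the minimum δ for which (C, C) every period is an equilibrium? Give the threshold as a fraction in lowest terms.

For player A: deviation gain 33−20 = 13, per-period punishment loss 20−6 = 14. IC gives δ ≥ 13/27.
For player B: gain 7, loss 5 per period, so δ ≥ 7/12.
The tighter constraint is player B's, so cooperation needs δ ≥ 7/12.

player B; δ ≥ 7/12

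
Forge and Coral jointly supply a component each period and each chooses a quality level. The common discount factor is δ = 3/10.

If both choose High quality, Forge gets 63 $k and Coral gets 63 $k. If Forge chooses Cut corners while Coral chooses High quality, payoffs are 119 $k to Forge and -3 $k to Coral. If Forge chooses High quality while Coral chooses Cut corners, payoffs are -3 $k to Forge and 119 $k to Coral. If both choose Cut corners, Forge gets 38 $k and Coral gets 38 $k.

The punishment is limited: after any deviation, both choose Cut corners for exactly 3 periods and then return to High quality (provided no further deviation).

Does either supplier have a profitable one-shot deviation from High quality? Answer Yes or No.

Yes

IC: δ+…+δ^3 ≥ (119−63)/(63−38) = 56/25.
At δ = 3/10: partial sum = 0.4170 < 2.2400. Cooperation not sustainable.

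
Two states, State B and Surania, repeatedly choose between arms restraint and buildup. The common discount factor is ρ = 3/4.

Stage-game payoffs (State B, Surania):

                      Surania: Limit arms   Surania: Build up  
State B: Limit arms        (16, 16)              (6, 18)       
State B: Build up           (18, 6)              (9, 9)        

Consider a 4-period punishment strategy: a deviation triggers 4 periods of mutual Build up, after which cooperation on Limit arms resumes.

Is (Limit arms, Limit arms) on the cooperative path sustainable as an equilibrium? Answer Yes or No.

IC: ρ+…+ρ^4 ≥ (18−16)/(16−9) = 2/7.
At ρ = 3/4: partial sum = 2.0508 ≥ 0.2857. Cooperation sustainable.

Yes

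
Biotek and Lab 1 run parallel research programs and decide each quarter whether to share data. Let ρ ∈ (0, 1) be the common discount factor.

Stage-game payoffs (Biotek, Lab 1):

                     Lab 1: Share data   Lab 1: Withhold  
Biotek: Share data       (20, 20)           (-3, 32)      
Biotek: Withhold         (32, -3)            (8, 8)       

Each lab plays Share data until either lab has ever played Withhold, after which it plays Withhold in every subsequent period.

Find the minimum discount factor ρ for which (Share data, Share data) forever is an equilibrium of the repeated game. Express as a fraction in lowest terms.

1/2

One-period gain from deviating is 32 − 20 = 12. The loss is 20 − 8 = 12 in every subsequent period, with present value 12·ρ/(1−ρ).
Deviation is unprofitable when 12·ρ/(1−ρ) ≥ 12, i.e. ρ/(1−ρ) ≥ 1.
Equivalently ρ ≥ 12/(12+12) = 1/2.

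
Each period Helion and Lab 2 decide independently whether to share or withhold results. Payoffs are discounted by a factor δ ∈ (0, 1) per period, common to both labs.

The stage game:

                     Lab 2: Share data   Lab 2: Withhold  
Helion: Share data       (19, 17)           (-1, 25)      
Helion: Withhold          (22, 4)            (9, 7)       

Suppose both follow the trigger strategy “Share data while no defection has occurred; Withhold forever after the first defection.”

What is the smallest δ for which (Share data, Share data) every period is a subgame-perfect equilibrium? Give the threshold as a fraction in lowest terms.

4/9

Helion's threshold: (22−19)/(22−9) = 3/13.
Lab 2's threshold: (25−17)/(25−7) = 4/9.
3/13 < 4/9, so Lab 2 binds and δ* = 4/9.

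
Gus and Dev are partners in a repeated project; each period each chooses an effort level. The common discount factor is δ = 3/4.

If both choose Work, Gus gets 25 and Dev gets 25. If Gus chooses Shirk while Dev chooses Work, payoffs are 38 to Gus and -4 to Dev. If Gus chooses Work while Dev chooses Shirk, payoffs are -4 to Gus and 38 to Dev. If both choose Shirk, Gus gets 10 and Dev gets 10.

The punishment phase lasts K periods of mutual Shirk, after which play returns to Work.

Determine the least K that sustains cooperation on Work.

2

No profitable deviation requires (25−10)(δ+…+δ^K) ≥ 38−25, i.e. δ+…+δ^K ≥ 13/15 ≈ 0.8667.
With δ = 3/4, the partial sums are K=1: 0.7500, K=2: 1.3125.
K = 2 is the first length at which the sum reaches 0.8667.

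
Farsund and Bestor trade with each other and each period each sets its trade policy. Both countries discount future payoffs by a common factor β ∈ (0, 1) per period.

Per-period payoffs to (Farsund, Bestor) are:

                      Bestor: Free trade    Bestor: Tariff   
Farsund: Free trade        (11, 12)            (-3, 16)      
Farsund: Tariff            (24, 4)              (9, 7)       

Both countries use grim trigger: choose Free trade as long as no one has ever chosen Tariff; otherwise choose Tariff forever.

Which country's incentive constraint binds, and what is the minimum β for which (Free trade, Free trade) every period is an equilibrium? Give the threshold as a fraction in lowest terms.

Farsund: cooperation gives 11 each period; deviation gives 24 once then 9 forever.
  11/(1−β) ≥ 24 + 9β/(1−β) ⇒ β ≥ 13/15.
Bestor: cooperation gives 12 each period; deviation gives 16 once then 7 forever.
  β ≥ 4/9.
Both must hold, so the binding constraint is Farsund's: β ≥ 13/15.

Farsund; β ≥ 13/15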